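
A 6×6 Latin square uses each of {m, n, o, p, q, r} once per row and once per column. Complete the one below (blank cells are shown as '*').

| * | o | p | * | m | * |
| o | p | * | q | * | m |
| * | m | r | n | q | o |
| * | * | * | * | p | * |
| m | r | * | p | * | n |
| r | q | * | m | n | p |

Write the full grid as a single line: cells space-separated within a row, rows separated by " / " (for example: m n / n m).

At row 1, column 4: row 1 has {m,o,p}; column 4 has {m,n,p,q}; that leaves r.
At row 1, column 6: row 1 has {m,o,p,r}; column 6 has {m,n,o,p}; that leaves q.
At row 2, column 3: row 2 has {m,o,p,q}; column 3 has {p,r}; that leaves n.
At row 2, column 5: row 2 has {m,n,o,p,q}; column 5 has {m,n,p,q}; that leaves r.
At row 3, column 1: row 3 has {m,n,o,q,r}; column 1 has {m,o,r}; that leaves p.
At row 4, column 2: row 4 has {p}; column 2 has {m,o,p,q,r}; that leaves n.
At row 4, column 4: row 4 has {n,p}; column 4 has {m,n,p,q,r}; that leaves o.
At row 4, column 6: row 4 has {n,o,p}; column 6 has {m,n,o,p,q}; that leaves r.
At row 5, column 5: row 5 has {m,n,p,r}; column 5 has {m,n,p,q,r}; that leaves o.
At row 6, column 3: row 6 has {m,n,p,q,r}; column 3 has {n,p,r}; that leaves o.
At row 1, column 1: row 1 has {m,o,p,q,r}; column 1 has {m,o,p,r}; that leaves n.
At row 4, column 1: row 4 has {n,o,p,r}; column 1 has {m,n,o,p,r}; that leaves q.
At row 4, column 3: row 4 has {n,o,p,q,r}; column 3 has {n,o,p,r}; that leaves m.
At row 5, column 3: row 5 has {m,n,o,p,r}; column 3 has {m,n,o,p,r}; that leaves q.

n o p r m q / o p n q r m / p m r n q o / q n m o p r / m r q p o n / r q o m n p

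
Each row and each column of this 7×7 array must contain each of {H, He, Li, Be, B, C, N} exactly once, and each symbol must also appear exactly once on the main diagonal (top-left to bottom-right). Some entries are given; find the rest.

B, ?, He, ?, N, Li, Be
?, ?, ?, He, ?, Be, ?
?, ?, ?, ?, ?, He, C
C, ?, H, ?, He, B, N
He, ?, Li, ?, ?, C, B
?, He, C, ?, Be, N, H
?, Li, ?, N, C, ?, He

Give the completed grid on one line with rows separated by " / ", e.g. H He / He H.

(r2,c7) = Li
(r3,c3) = Be
(r4,c2) = Be
(r4,c4) = Li
(r5,c5) = H
(r6,c1) = Li
(r6,c4) = B
(r7,c3) = B
(r7,c6) = H
(r2,c2) = C
(r2,c3) = N
(r2,c5) = B
(r3,c4) = H
(r3,c5) = Li
(r5,c2) = N
(r5,c4) = Be
(r7,c1) = Be
(r1,c2) = H
(r1,c4) = C
(r2,c1) = H
(r3,c1) = N
(r3,c2) = B

B H He C N Li Be / H C N He B Be Li / N B Be H Li He C / C Be H Li He B N / He N Li Be H C B / Li He C B Be N H / Be Li B N C H He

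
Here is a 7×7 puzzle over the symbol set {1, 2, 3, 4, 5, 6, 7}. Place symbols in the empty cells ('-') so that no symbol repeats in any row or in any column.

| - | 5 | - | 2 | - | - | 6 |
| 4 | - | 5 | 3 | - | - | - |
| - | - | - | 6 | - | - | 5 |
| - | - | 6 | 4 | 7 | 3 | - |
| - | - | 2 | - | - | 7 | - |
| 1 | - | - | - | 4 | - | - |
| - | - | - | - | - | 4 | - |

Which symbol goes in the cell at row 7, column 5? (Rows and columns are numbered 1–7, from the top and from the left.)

6

row 1 has {2,5,6}; column 6 has {3,4,7} — only 1 is left for (r1,c6).
row 3 has {5,6}; column 6 has {1,3,4,7} — only 2 is left for (r3,c6).
row 1 has {1,2,5,6}; column 5 has {4,7} — only 3 is left for (r1,c5).
row 2 has {3,4,5}; column 6 has {1,2,3,4,7} — only 6 is left for (r2,c6).
row 3 has {2,5,6}; column 5 has {3,4,7} — only 1 is left for (r3,c5).
row 6 has {1,4}; column 6 has {1,2,3,4,6,7} — only 5 is left for (r6,c6).
row 1 has {1,2,3,5,6}; column 1 has {1,4} — only 7 is left for (r1,c1).
row 1 has {1,2,3,5,6,7}; column 3 has {2,5,6} — only 4 is left for (r1,c3).
row 2 has {3,4,5,6}; column 5 has {1,3,4,7} — only 2 is left for (r2,c5).
row 3 has {1,2,5,6}; column 1 has {1,4,7} — only 3 is left for (r3,c1).
row 3 has {1,2,3,5,6}; column 3 has {2,4,5,6} — only 7 is left for (r3,c3).
row 6 has {1,4,5}; column 3 has {2,4,5,6,7} — only 3 is left for (r6,c3).
row 6 has {1,3,4,5}; column 4 has {2,3,4,6} — only 7 is left for (r6,c4).
row 6 has {1,3,4,5,7}; column 7 has {5,6} — only 2 is left for (r6,c7).
row 7 has {4}; column 3 has {2,3,4,5,6,7} — only 1 is left for (r7,c3).
row 7 has {1,4}; column 4 has {2,3,4,6,7} — only 5 is left for (r7,c4).
row 7 has {1,4,5}; column 5 has {1,2,3,4,7} — only 6 is left for (r7,c5).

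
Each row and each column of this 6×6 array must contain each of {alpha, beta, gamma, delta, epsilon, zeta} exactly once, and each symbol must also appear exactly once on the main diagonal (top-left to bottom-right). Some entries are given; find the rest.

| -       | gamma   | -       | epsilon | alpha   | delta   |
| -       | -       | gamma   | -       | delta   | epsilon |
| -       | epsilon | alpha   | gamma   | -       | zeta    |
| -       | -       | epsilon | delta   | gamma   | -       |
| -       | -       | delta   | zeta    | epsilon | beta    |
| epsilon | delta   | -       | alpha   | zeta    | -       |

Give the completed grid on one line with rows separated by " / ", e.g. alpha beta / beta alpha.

beta gamma zeta epsilon alpha delta / alpha zeta gamma beta delta epsilon / delta epsilon alpha gamma beta zeta / zeta beta epsilon delta gamma alpha / gamma alpha delta zeta epsilon beta / epsilon delta beta alpha zeta gamma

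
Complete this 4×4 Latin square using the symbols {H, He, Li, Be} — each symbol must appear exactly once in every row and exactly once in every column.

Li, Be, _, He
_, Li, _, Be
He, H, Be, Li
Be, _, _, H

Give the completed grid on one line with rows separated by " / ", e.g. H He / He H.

Li Be H He / H Li He Be / He H Be Li / Be He Li H

(r1,c3): row 1 has {He,Li,Be}; column 3 has {Be}, so it must be H.
(r2,c1): row 2 has {Li,Be}; column 1 has {He,Li,Be}, so it must be H.
(r2,c3): row 2 has {H,Li,Be}; column 3 has {H,Be}, so it must be He.
(r4,c2): row 4 has {H,Be}; column 2 has {H,Li,Be}, so it must be He.
(r4,c3): row 4 has {H,He,Be}; column 3 has {H,He,Be}, so it must be Li.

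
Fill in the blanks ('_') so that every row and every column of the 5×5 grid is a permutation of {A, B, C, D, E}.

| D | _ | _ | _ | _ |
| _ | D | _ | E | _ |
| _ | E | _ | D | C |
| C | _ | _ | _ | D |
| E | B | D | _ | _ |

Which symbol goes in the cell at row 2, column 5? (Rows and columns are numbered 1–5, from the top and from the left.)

Cell (r4,c2): row 4 has {C,D}; column 2 has {B,D,E} → A.
Cell (r4,c4): row 4 has {A,C,D}; column 4 has {D,E} → B.
Cell (r5,c5): row 5 has {B,D,E}; column 5 has {C,D} → A.
Cell (r1,c2): row 1 has {D}; column 2 has {A,B,D,E} → C.
Cell (r1,c4): row 1 has {C,D}; column 4 has {B,D,E} → A.
Cell (r2,c5): row 2 has {D,E}; column 5 has {A,C,D} → B.

B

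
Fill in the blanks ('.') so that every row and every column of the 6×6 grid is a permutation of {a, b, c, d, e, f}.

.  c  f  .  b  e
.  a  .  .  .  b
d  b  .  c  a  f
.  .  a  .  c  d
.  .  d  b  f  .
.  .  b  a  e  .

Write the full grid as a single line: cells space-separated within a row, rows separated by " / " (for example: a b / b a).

a c f d b e / e a c f d b / d b e c a f / b f a e c d / c e d b f a / f d b a e c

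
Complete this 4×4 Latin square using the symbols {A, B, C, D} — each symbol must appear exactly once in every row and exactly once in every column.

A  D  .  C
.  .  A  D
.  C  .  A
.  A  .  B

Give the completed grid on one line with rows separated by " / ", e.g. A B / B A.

row 1 has {A,C,D}; column 3 has {A} — only B is left for (r1,c3).
row 2 has {A,D}; column 2 has {A,C,D} — only B is left for (r2,c2).
row 3 has {A,C}; column 3 has {A,B} — only D is left for (r3,c3).
row 4 has {A,B}; column 3 has {A,B,D} — only C is left for (r4,c3).
row 2 has {A,B,D}; column 1 has {A} — only C is left for (r2,c1).
row 3 has {A,C,D}; column 1 has {A,C} — only B is left for (r3,c1).
row 4 has {A,B,C}; column 1 has {A,B,C} — only D is left for (r4,c1).

A D B C / C B A D / B C D A / D A C B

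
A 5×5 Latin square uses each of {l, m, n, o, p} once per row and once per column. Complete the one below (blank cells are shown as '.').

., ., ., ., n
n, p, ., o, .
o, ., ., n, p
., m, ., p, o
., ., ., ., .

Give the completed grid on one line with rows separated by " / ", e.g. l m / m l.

m o p l n / n p l o m / o l m n p / l m n p o / p n o m l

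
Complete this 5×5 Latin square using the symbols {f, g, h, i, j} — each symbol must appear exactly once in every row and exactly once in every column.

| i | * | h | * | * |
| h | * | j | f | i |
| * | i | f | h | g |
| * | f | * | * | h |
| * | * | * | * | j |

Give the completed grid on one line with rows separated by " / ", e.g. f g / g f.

i j h g f / h g j f i / j i f h g / g f i j h / f h g i j

(r1,c5) = f
(r2,c2) = g
(r3,c1) = j
(r4,c1) = g
(r4,c3) = i
(r4,c4) = j
(r5,c1) = f
(r5,c2) = h
(r5,c3) = g
(r5,c4) = i
(r1,c2) = j
(r1,c4) = g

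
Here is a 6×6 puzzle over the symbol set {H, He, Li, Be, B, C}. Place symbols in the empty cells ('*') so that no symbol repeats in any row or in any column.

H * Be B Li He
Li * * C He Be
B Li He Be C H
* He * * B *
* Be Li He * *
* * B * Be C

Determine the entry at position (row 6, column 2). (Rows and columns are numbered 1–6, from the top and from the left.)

H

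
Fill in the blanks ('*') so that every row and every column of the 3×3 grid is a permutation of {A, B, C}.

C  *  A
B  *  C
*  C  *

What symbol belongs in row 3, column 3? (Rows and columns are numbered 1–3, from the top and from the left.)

(r1,c2) = B
(r2,c2) = A
(r3,c1) = A
(r3,c3) = B

B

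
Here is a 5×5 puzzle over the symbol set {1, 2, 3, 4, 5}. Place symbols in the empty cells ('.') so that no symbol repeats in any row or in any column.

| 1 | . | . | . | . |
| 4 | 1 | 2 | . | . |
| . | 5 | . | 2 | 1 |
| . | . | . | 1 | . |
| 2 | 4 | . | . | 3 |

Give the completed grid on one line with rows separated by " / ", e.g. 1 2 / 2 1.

Cell (r2,c5): row 2 has {1,2,4}; column 5 has {1,3} → 5.
Cell (r3,c1): row 3 has {1,2,5}; column 1 has {1,2,4} → 3.
Cell (r3,c3): row 3 has {1,2,3,5}; column 3 has {2} → 4.
Cell (r4,c1): row 4 has {1}; column 1 has {1,2,3,4} → 5.
Cell (r4,c3): row 4 has {1,5}; column 3 has {2,4} → 3.
Cell (r5,c4): row 5 has {2,3,4}; column 4 has {1,2} → 5.
Cell (r1,c3): row 1 has {1}; column 3 has {2,3,4} → 5.
Cell (r2,c4): row 2 has {1,2,4,5}; column 4 has {1,2,5} → 3.
Cell (r4,c2): row 4 has {1,3,5}; column 2 has {1,4,5} → 2.
Cell (r4,c5): row 4 has {1,2,3,5}; column 5 has {1,3,5} → 4.
Cell (r5,c3): row 5 has {2,3,4,5}; column 3 has {2,3,4,5} → 1.
Cell (r1,c2): row 1 has {1,5}; column 2 has {1,2,4,5} → 3.
Cell (r1,c4): row 1 has {1,3,5}; column 4 has {1,2,3,5} → 4.
Cell (r1,c5): row 1 has {1,3,4,5}; column 5 has {1,3,4,5} → 2.

1 3 5 4 2 / 4 1 2 3 5 / 3 5 4 2 1 / 5 2 3 1 4 / 2 4 1 5 3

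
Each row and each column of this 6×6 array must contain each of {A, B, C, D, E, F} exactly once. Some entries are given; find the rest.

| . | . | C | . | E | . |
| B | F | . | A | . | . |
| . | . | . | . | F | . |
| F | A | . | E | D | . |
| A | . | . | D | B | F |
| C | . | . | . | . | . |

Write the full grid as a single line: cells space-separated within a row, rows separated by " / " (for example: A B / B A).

D B C F E A / B F D A C E / E D A C F B / F A B E D C / A C E D B F / C E F B A D

(r1,c1): row 1 has {C,E}; column 1 has {A,B,C,F}, so it must be D.
(r1,c2): row 1 has {C,D,E}; column 2 has {A,F}, so it must be B.
(r1,c4): row 1 has {B,C,D,E}; column 4 has {A,D,E}, so it must be F.
(r1,c6): row 1 has {B,C,D,E,F}; column 6 has {F}, so it must be A.
(r2,c5): row 2 has {A,B,F}; column 5 has {B,D,E,F}, so it must be C.
(r3,c1): row 3 has {F}; column 1 has {A,B,C,D,F}, so it must be E.
(r4,c3): row 4 has {A,D,E,F}; column 3 has {C}, so it must be B.
(r4,c6): row 4 has {A,B,D,E,F}; column 6 has {A,F}, so it must be C.
(r5,c3): row 5 has {A,B,D,F}; column 3 has {B,C}, so it must be E.
(r6,c4): row 6 has {C}; column 4 has {A,D,E,F}, so it must be B.
(r6,c5): row 6 has {B,C}; column 5 has {B,C,D,E,F}, so it must be A.
(r2,c3): row 2 has {A,B,C,F}; column 3 has {B,C,E}, so it must be D.
(r2,c6): row 2 has {A,B,C,D,F}; column 6 has {A,C,F}, so it must be E.
(r3,c3): row 3 has {E,F}; column 3 has {B,C,D,E}, so it must be A.
(r3,c4): row 3 has {A,E,F}; column 4 has {A,B,D,E,F}, so it must be C.
(r5,c2): row 5 has {A,B,D,E,F}; column 2 has {A,B,F}, so it must be C.
(r6,c3): row 6 has {A,B,C}; column 3 has {A,B,C,D,E}, so it must be F.
(r6,c6): row 6 has {A,B,C,F}; column 6 has {A,C,E,F}, so it must be D.
(r3,c2): row 3 has {A,C,E,F}; column 2 has {A,B,C,F}, so it must be D.
(r3,c6): row 3 has {A,C,D,E,F}; column 6 has {A,C,D,E,F}, so it must be B.
(r6,c2): row 6 has {A,B,C,D,F}; column 2 has {A,B,C,D,F}, so it must be E.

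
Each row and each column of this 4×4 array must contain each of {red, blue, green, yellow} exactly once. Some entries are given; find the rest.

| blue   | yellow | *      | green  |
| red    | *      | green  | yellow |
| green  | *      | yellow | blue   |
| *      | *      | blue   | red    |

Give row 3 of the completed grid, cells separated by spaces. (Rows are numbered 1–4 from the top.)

green red yellow blue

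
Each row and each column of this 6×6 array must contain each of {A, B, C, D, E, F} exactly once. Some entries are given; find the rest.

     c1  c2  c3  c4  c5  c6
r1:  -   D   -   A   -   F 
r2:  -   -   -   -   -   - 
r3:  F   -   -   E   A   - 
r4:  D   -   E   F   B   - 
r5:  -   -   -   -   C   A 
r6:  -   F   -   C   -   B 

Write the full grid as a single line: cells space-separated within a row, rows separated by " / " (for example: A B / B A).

(r1,c5): row 1 has {A,D,F}; column 5 has {A,B,C}, so it must be E.
(r4,c6): row 4 has {B,D,E,F}; column 6 has {A,B,F}, so it must be C.
(r6,c5): row 6 has {B,C,F}; column 5 has {A,B,C,E}, so it must be D.
(r2,c5): row 2 is empty so far; column 5 has {A,B,C,D,E}, so it must be F.
(r3,c6): row 3 has {A,E,F}; column 6 has {A,B,C,F}, so it must be D.
(r4,c2): row 4 has {B,C,D,E,F}; column 2 has {D,F}, so it must be A.
(r6,c3): row 6 has {B,C,D,F}; column 3 has {E}, so it must be A.
(r2,c6): row 2 has {F}; column 6 has {A,B,C,D,F}, so it must be E.
(r6,c1): row 6 has {A,B,C,D,F}; column 1 has {D,F}, so it must be E.
(r5,c1): row 5 has {A,C}; column 1 has {D,E,F}, so it must be B.
(r5,c2): row 5 has {A,B,C}; column 2 has {A,D,F}, so it must be E.
(r5,c4): row 5 has {A,B,C,E}; column 4 has {A,C,E,F}, so it must be D.
(r1,c1): row 1 has {A,D,E,F}; column 1 has {B,D,E,F}, so it must be C.
(r1,c3): row 1 has {A,C,D,E,F}; column 3 has {A,E}, so it must be B.
(r2,c1): row 2 has {E,F}; column 1 has {B,C,D,E,F}, so it must be A.
(r2,c4): row 2 has {A,E,F}; column 4 has {A,C,D,E,F}, so it must be B.
(r3,c3): row 3 has {A,D,E,F}; column 3 has {A,B,E}, so it must be C.
(r5,c3): row 5 has {A,B,C,D,E}; column 3 has {A,B,C,E}, so it must be F.
(r2,c2): row 2 has {A,B,E,F}; column 2 has {A,D,E,F}, so it must be C.
(r2,c3): row 2 has {A,B,C,E,F}; column 3 has {A,B,C,E,F}, so it must be D.
(r3,c2): row 3 has {A,C,D,E,F}; column 2 has {A,C,D,E,F}, so it must be B.

C D B A E F / A C D B F E / F B C E A D / D A E F B C / B E F D C A / E F A C D B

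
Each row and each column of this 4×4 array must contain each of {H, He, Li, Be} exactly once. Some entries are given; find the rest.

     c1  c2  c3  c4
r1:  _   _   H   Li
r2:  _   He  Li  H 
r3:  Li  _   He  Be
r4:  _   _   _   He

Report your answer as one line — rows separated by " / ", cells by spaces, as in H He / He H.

(r1,c2): row 1 has {H,Li}; column 2 has {He}, so it must be Be.
(r2,c1): row 2 has {H,He,Li}; column 1 has {Li}, so it must be Be.
(r3,c2): row 3 has {He,Li,Be}; column 2 has {He,Be}, so it must be H.
(r4,c1): row 4 has {He}; column 1 has {Li,Be}, so it must be H.
(r4,c2): row 4 has {H,He}; column 2 has {H,He,Be}, so it must be Li.
(r4,c3): row 4 has {H,He,Li}; column 3 has {H,He,Li}, so it must be Be.
(r1,c1): row 1 has {H,Li,Be}; column 1 has {H,Li,Be}, so it must be He.

He Be H Li / Be He Li H / Li H He Be / H Li Be He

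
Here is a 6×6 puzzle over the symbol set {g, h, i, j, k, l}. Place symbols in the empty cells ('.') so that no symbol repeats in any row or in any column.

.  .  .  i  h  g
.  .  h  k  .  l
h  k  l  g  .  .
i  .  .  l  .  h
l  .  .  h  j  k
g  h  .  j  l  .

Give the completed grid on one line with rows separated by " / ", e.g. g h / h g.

k l j i h g / j i h k g l / h k l g i j / i j g l k h / l g i h j k / g h k j l i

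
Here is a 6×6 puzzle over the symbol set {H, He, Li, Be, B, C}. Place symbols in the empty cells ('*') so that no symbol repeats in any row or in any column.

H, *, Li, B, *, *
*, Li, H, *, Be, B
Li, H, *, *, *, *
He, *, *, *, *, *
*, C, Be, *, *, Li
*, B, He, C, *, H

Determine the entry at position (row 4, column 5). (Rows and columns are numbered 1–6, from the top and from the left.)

(r2,c1): row 2 has {H,Li,Be,B}; column 1 has {H,He,Li}, so it must be C.
(r2,c4): row 2 has {H,Li,Be,B,C}; column 4 has {B,C}, so it must be He.
(r3,c4): row 3 has {H,Li}; column 4 has {He,B,C}, so it must be Be.
(r4,c2): row 4 has {He}; column 2 has {H,Li,B,C}, so it must be Be.
(r4,c6): row 4 has {He,Be}; column 6 has {H,Li,B}, so it must be C.
(r5,c1): row 5 has {Li,Be,C}; column 1 has {H,He,Li,C}, so it must be B.
(r5,c4): row 5 has {Li,Be,B,C}; column 4 has {He,Be,B,C}, so it must be H.
(r5,c5): row 5 has {H,Li,Be,B,C}; column 5 has {Be}, so it must be He.
(r6,c1): row 6 has {H,He,B,C}; column 1 has {H,He,Li,B,C}, so it must be Be.
(r6,c5): row 6 has {H,He,Be,B,C}; column 5 has {He,Be}, so it must be Li.
(r1,c2): row 1 has {H,Li,B}; column 2 has {H,Li,Be,B,C}, so it must be He.
(r1,c5): row 1 has {H,He,Li,B}; column 5 has {He,Li,Be}, so it must be C.
(r1,c6): row 1 has {H,He,Li,B,C}; column 6 has {H,Li,B,C}, so it must be Be.
(r3,c5): row 3 has {H,Li,Be}; column 5 has {He,Li,Be,C}, so it must be B.
(r3,c6): row 3 has {H,Li,Be,B}; column 6 has {H,Li,Be,B,C}, so it must be He.
(r4,c3): row 4 has {He,Be,C}; column 3 has {H,He,Li,Be}, so it must be B.
(r4,c4): row 4 has {He,Be,B,C}; column 4 has {H,He,Be,B,C}, so it must be Li.
(r4,c5): row 4 has {He,Li,Be,B,C}; column 5 has {He,Li,Be,B,C}, so it must be H.

H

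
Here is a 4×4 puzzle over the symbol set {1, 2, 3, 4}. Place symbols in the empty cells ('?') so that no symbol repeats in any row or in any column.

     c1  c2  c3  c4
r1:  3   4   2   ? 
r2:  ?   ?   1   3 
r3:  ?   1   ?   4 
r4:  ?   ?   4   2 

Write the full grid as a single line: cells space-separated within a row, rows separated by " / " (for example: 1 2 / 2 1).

At row 1, column 4: row 1 has {2,3,4}; column 4 has {2,3,4}; that leaves 1.
At row 2, column 2: row 2 has {1,3}; column 2 has {1,4}; that leaves 2.
At row 3, column 1: row 3 has {1,4}; column 1 has {3}; that leaves 2.
At row 3, column 3: row 3 has {1,2,4}; column 3 has {1,2,4}; that leaves 3.
At row 4, column 1: row 4 has {2,4}; column 1 has {2,3}; that leaves 1.
At row 4, column 2: row 4 has {1,2,4}; column 2 has {1,2,4}; that leaves 3.
At row 2, column 1: row 2 has {1,2,3}; column 1 has {1,2,3}; that leaves 4.

3 4 2 1 / 4 2 1 3 / 2 1 3 4 / 1 3 4 2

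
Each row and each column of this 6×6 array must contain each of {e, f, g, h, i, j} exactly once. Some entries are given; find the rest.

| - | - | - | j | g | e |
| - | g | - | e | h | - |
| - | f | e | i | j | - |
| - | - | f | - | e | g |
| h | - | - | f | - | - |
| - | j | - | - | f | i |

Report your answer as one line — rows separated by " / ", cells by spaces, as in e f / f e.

row 3 has {e,f,i,j}; column 1 has {h} — only g is left for (r3,c1).
row 3 has {e,f,g,i,j}; column 6 has {e,g,i} — only h is left for (r3,c6).
row 4 has {e,f,g}; column 4 has {e,f,i,j} — only h is left for (r4,c4).
row 5 has {f,h}; column 5 has {e,f,g,h,j} — only i is left for (r5,c5).
row 5 has {f,h,i}; column 6 has {e,g,h,i} — only j is left for (r5,c6).
row 6 has {f,i,j}; column 1 has {g,h} — only e is left for (r6,c1).
row 6 has {e,f,i,j}; column 4 has {e,f,h,i,j} — only g is left for (r6,c4).
row 2 has {e,g,h}; column 6 has {e,g,h,i,j} — only f is left for (r2,c6).
row 4 has {e,f,g,h}; column 2 has {f,g,j} — only i is left for (r4,c2).
row 5 has {f,h,i,j}; column 2 has {f,g,i,j} — only e is left for (r5,c2).
row 5 has {e,f,h,i,j}; column 3 has {e,f} — only g is left for (r5,c3).
row 6 has {e,f,g,i,j}; column 3 has {e,f,g} — only h is left for (r6,c3).
row 1 has {e,g,j}; column 2 has {e,f,g,i,j} — only h is left for (r1,c2).
row 1 has {e,g,h,j}; column 3 has {e,f,g,h} — only i is left for (r1,c3).
row 2 has {e,f,g,h}; column 3 has {e,f,g,h,i} — only j is left for (r2,c3).
row 4 has {e,f,g,h,i}; column 1 has {e,g,h} — only j is left for (r4,c1).
row 1 has {e,g,h,i,j}; column 1 has {e,g,h,j} — only f is left for (r1,c1).
row 2 has {e,f,g,h,j}; column 1 has {e,f,g,h,j} — only i is left for (r2,c1).

f h i j g e / i g j e h f / g f e i j h / j i f h e g / h e g f i j / e j h g f i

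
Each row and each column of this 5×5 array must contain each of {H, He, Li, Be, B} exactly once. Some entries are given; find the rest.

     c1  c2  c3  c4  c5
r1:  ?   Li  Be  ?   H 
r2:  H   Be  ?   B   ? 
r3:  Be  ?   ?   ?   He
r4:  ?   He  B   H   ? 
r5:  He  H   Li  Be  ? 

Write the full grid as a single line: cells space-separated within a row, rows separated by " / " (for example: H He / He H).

B Li Be He H / H Be He B Li / Be B H Li He / Li He B H Be / He H Li Be B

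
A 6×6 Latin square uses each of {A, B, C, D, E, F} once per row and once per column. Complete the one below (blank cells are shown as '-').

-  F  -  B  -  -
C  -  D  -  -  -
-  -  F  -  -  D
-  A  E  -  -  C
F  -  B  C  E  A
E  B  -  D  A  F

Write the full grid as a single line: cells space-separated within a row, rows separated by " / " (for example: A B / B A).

D F A B C E / C E D A F B / A C F E B D / B A E F D C / F D B C E A / E B C D A F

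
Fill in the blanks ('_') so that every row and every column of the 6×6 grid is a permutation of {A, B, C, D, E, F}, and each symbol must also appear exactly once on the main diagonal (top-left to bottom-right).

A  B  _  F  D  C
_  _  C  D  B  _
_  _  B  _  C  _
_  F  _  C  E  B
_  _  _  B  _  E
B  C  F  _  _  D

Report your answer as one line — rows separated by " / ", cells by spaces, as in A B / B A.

A B E F D C / F E C D B A / E D B A C F / D F A C E B / C A D B F E / B C F E A D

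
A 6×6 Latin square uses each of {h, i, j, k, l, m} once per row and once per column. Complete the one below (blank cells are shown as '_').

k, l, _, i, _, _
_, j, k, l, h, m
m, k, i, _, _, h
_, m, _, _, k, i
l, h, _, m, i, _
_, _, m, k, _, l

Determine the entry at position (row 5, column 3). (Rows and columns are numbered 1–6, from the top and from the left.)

j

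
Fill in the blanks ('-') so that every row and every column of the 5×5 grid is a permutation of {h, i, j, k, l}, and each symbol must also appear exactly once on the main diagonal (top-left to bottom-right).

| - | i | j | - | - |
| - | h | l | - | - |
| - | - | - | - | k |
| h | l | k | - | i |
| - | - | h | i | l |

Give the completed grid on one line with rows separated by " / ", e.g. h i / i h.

k i j l h / i h l k j / l j i h k / h l k j i / j k h i l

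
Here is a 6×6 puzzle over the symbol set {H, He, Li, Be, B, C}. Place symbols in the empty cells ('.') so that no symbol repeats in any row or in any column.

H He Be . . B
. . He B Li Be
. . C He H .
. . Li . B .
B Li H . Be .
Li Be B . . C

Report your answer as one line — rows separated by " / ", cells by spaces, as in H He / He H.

Cell (r1,c5): row 1 has {H,He,Be,B}; column 5 has {H,Li,Be,B} → C.
Cell (r2,c1): row 2 has {He,Li,Be,B}; column 1 has {H,Li,B} → C.
Cell (r2,c2): row 2 has {He,Li,Be,B,C}; column 2 has {He,Li,Be} → H.
Cell (r3,c1): row 3 has {H,He,C}; column 1 has {H,Li,B,C} → Be.
Cell (r3,c2): row 3 has {H,He,Be,C}; column 2 has {H,He,Li,Be} → B.
Cell (r3,c6): row 3 has {H,He,Be,B,C}; column 6 has {Be,B,C} → Li.
Cell (r4,c1): row 4 has {Li,B}; column 1 has {H,Li,Be,B,C} → He.
Cell (r4,c2): row 4 has {He,Li,B}; column 2 has {H,He,Li,Be,B} → C.
Cell (r4,c6): row 4 has {He,Li,B,C}; column 6 has {Li,Be,B,C} → H.
Cell (r5,c4): row 5 has {H,Li,Be,B}; column 4 has {He,B} → C.
Cell (r5,c6): row 5 has {H,Li,Be,B,C}; column 6 has {H,Li,Be,B,C} → He.
Cell (r6,c4): row 6 has {Li,Be,B,C}; column 4 has {He,B,C} → H.
Cell (r6,c5): row 6 has {H,Li,Be,B,C}; column 5 has {H,Li,Be,B,C} → He.
Cell (r1,c4): row 1 has {H,He,Be,B,C}; column 4 has {H,He,B,C} → Li.
Cell (r4,c4): row 4 has {H,He,Li,B,C}; column 4 has {H,He,Li,B,C} → Be.

H He Be Li C B / C H He B Li Be / Be B C He H Li / He C Li Be B H / B Li H C Be He / Li Be B H He C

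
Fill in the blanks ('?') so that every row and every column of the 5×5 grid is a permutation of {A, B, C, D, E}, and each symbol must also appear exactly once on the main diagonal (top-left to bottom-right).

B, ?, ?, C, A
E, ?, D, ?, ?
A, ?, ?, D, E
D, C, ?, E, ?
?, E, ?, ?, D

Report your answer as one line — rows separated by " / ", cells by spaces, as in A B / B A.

B D E C A / E A D B C / A B C D E / D C A E B / C E B A D

(r1,c2): row 1 has {A,B,C}; column 2 has {C,E}, so it must be D.
(r1,c3): row 1 has {A,B,C,D}; column 3 has {D}, so it must be E.
(r2,c2): row 2 has {D,E}; column 2 has {C,D,E}; the diagonal has {B,D,E}, so it must be A.
(r2,c4): row 2 has {A,D,E}; column 4 has {C,D,E}, so it must be B.
(r2,c5): row 2 has {A,B,D,E}; column 5 has {A,D,E}, so it must be C.
(r3,c2): row 3 has {A,D,E}; column 2 has {A,C,D,E}, so it must be B.
(r3,c3): row 3 has {A,B,D,E}; column 3 has {D,E}; the diagonal has {A,B,D,E}, so it must be C.
(r4,c5): row 4 has {C,D,E}; column 5 has {A,C,D,E}, so it must be B.
(r5,c1): row 5 has {D,E}; column 1 has {A,B,D,E}, so it must be C.
(r5,c4): row 5 has {C,D,E}; column 4 has {B,C,D,E}, so it must be A.
(r4,c3): row 4 has {B,C,D,E}; column 3 has {C,D,E}, so it must be A.
(r5,c3): row 5 has {A,C,D,E}; column 3 has {A,C,D,E}, so it must be B.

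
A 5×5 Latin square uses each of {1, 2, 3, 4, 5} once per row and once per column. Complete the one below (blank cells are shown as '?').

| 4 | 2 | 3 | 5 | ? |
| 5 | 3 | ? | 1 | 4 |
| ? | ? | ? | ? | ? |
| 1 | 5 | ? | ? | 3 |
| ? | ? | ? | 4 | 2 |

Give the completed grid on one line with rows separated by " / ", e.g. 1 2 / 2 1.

row 1 has {2,3,4,5}; column 5 has {2,3,4} — only 1 is left for (r1,c5).
row 2 has {1,3,4,5}; column 3 has {3} — only 2 is left for (r2,c3).
row 3 is empty so far; column 5 has {1,2,3,4} — only 5 is left for (r3,c5).
row 4 has {1,3,5}; column 3 has {2,3} — only 4 is left for (r4,c3).
row 4 has {1,3,4,5}; column 4 has {1,4,5} — only 2 is left for (r4,c4).
row 5 has {2,4}; column 1 has {1,4,5} — only 3 is left for (r5,c1).
row 5 has {2,3,4}; column 2 has {2,3,5} — only 1 is left for (r5,c2).
row 5 has {1,2,3,4}; column 3 has {2,3,4} — only 5 is left for (r5,c3).
row 3 has {5}; column 1 has {1,3,4,5} — only 2 is left for (r3,c1).
row 3 has {2,5}; column 2 has {1,2,3,5} — only 4 is left for (r3,c2).
row 3 has {2,4,5}; column 3 has {2,3,4,5} — only 1 is left for (r3,c3).
row 3 has {1,2,4,5}; column 4 has {1,2,4,5} — only 3 is left for (r3,c4).

4 2 3 5 1 / 5 3 2 1 4 / 2 4 1 3 5 / 1 5 4 2 3 / 3 1 5 4 2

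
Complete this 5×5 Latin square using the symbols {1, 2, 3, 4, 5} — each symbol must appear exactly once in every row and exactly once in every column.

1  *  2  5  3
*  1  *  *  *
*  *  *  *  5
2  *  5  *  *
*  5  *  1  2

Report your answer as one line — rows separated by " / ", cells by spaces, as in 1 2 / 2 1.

(r1,c2) = 4
(r2,c5) = 4
(r4,c2) = 3
(r4,c4) = 4
(r4,c5) = 1
(r2,c3) = 3
(r2,c4) = 2
(r3,c2) = 2
(r3,c4) = 3
(r5,c3) = 4
(r2,c1) = 5
(r3,c1) = 4
(r3,c3) = 1
(r5,c1) = 3

1 4 2 5 3 / 5 1 3 2 4 / 4 2 1 3 5 / 2 3 5 4 1 / 3 5 4 1 2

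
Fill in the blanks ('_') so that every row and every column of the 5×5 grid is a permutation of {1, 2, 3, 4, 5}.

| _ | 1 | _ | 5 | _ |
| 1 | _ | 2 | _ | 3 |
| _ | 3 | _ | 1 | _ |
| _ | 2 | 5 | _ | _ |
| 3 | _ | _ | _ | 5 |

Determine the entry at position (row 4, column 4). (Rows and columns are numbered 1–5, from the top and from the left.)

3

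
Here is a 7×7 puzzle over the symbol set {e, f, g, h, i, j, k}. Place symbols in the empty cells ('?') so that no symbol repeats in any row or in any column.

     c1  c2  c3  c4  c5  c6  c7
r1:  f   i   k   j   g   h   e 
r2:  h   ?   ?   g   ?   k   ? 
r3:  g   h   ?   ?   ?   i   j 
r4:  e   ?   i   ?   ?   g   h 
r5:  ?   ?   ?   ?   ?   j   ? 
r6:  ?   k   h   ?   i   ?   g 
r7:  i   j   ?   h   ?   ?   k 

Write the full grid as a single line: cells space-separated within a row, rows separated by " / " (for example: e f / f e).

f i k j g h e / h e j g f k i / g h f e k i j / e f i k j g h / k g e i h j f / j k h f i e g / i j g h e f k

Cell (r4,c2): row 4 has {e,g,h,i}; column 2 has {h,i,j,k} → f.
Cell (r4,c4): row 4 has {e,f,g,h,i}; column 4 has {g,h,j} → k.
Cell (r4,c5): row 4 has {e,f,g,h,i,k}; column 5 has {g,i} → j.
Cell (r5,c1): row 5 has {j}; column 1 has {e,f,g,h,i} → k.
Cell (r6,c1): row 6 has {g,h,i,k}; column 1 has {e,f,g,h,i,k} → j.
Cell (r2,c2): row 2 has {g,h,k}; column 2 has {f,h,i,j,k} → e.
Cell (r2,c5): row 2 has {e,g,h,k}; column 5 has {g,i,j} → f.
Cell (r2,c7): row 2 has {e,f,g,h,k}; column 7 has {e,g,h,j,k} → i.
Cell (r5,c2): row 5 has {j,k}; column 2 has {e,f,h,i,j,k} → g.
Cell (r5,c7): row 5 has {g,j,k}; column 7 has {e,g,h,i,j,k} → f.
Cell (r7,c5): row 7 has {h,i,j,k}; column 5 has {f,g,i,j} → e.
Cell (r7,c6): row 7 has {e,h,i,j,k}; column 6 has {g,h,i,j,k} → f.
Cell (r2,c3): row 2 has {e,f,g,h,i,k}; column 3 has {h,i,k} → j.
Cell (r3,c5): row 3 has {g,h,i,j}; column 5 has {e,f,g,i,j} → k.
Cell (r5,c3): row 5 has {f,g,j,k}; column 3 has {h,i,j,k} → e.
Cell (r5,c4): row 5 has {e,f,g,j,k}; column 4 has {g,h,j,k} → i.
Cell (r5,c5): row 5 has {e,f,g,i,j,k}; column 5 has {e,f,g,i,j,k} → h.
Cell (r6,c6): row 6 has {g,h,i,j,k}; column 6 has {f,g,h,i,j,k} → e.
Cell (r7,c3): row 7 has {e,f,h,i,j,k}; column 3 has {e,h,i,j,k} → g.
Cell (r3,c3): row 3 has {g,h,i,j,k}; column 3 has {e,g,h,i,j,k} → f.
Cell (r3,c4): row 3 has {f,g,h,i,j,k}; column 4 has {g,h,i,j,k} → e.
Cell (r6,c4): row 6 has {e,g,h,i,j,k}; column 4 has {e,g,h,i,j,k} → f.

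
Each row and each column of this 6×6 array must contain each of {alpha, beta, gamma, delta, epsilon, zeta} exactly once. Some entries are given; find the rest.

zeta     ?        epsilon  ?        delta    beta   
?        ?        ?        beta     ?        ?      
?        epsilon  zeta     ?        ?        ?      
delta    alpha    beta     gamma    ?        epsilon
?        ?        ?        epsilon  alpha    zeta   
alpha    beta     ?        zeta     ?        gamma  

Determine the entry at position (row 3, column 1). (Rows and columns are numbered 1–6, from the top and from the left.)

gamma

row 1 has {beta,delta,epsilon,zeta}; column 2 has {alpha,beta,epsilon} — only gamma is left for (r1,c2).
row 1 has {beta,gamma,delta,epsilon,zeta}; column 4 has {beta,gamma,epsilon,zeta} — only alpha is left for (r1,c4).
row 3 has {epsilon,zeta}; column 4 has {alpha,beta,gamma,epsilon,zeta} — only delta is left for (r3,c4).
row 3 has {delta,epsilon,zeta}; column 6 has {beta,gamma,epsilon,zeta} — only alpha is left for (r3,c6).
row 4 has {alpha,beta,gamma,delta,epsilon}; column 5 has {alpha,delta} — only zeta is left for (r4,c5).
row 5 has {alpha,epsilon,zeta}; column 2 has {alpha,beta,gamma,epsilon} — only delta is left for (r5,c2).
row 5 has {alpha,delta,epsilon,zeta}; column 3 has {beta,epsilon,zeta} — only gamma is left for (r5,c3).
row 6 has {alpha,beta,gamma,zeta}; column 3 has {beta,gamma,epsilon,zeta} — only delta is left for (r6,c3).
row 6 has {alpha,beta,gamma,delta,zeta}; column 5 has {alpha,delta,zeta} — only epsilon is left for (r6,c5).
row 2 has {beta}; column 2 has {alpha,beta,gamma,delta,epsilon} — only zeta is left for (r2,c2).
row 2 has {beta,zeta}; column 3 has {beta,gamma,delta,epsilon,zeta} — only alpha is left for (r2,c3).
row 2 has {alpha,beta,zeta}; column 5 has {alpha,delta,epsilon,zeta} — only gamma is left for (r2,c5).
row 2 has {alpha,beta,gamma,zeta}; column 6 has {alpha,beta,gamma,epsilon,zeta} — only delta is left for (r2,c6).
row 3 has {alpha,delta,epsilon,zeta}; column 5 has {alpha,gamma,delta,epsilon,zeta} — only beta is left for (r3,c5).
row 5 has {alpha,gamma,delta,epsilon,zeta}; column 1 has {alpha,delta,zeta} — only beta is left for (r5,c1).
row 2 has {alpha,beta,gamma,delta,zeta}; column 1 has {alpha,beta,delta,zeta} — only epsilon is left for (r2,c1).
row 3 has {alpha,beta,delta,epsilon,zeta}; column 1 has {alpha,beta,delta,epsilon,zeta} — only gamma is left for (r3,c1).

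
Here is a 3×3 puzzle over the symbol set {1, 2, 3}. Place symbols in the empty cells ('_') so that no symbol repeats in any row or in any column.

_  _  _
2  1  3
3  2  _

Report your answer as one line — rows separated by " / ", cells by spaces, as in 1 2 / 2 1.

(r1,c1) = 1
(r1,c2) = 3
(r1,c3) = 2
(r3,c3) = 1

1 3 2 / 2 1 3 / 3 2 1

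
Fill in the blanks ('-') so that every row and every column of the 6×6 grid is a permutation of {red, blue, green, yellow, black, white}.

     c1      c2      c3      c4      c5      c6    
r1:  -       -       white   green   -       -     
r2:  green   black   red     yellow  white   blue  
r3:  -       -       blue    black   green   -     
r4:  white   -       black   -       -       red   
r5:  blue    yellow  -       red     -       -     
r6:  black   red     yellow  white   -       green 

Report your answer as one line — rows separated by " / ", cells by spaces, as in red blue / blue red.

yellow blue white green red black / green black red yellow white blue / red white blue black green yellow / white green black blue yellow red / blue yellow green red black white / black red yellow white blue green

At row 1, column 2: row 1 has {green,white}; column 2 has {red,yellow,black}; that leaves blue.
At row 3, column 2: row 3 has {blue,green,black}; column 2 has {red,blue,yellow,black}; that leaves white.
At row 3, column 6: row 3 has {blue,green,black,white}; column 6 has {red,blue,green}; that leaves yellow.
At row 4, column 2: row 4 has {red,black,white}; column 2 has {red,blue,yellow,black,white}; that leaves green.
At row 4, column 4: row 4 has {red,green,black,white}; column 4 has {red,green,yellow,black,white}; that leaves blue.
At row 4, column 5: row 4 has {red,blue,green,black,white}; column 5 has {green,white}; that leaves yellow.
At row 5, column 3: row 5 has {red,blue,yellow}; column 3 has {red,blue,yellow,black,white}; that leaves green.
At row 5, column 5: row 5 has {red,blue,green,yellow}; column 5 has {green,yellow,white}; that leaves black.
At row 5, column 6: row 5 has {red,blue,green,yellow,black}; column 6 has {red,blue,green,yellow}; that leaves white.
At row 6, column 5: row 6 has {red,green,yellow,black,white}; column 5 has {green,yellow,black,white}; that leaves blue.
At row 1, column 5: row 1 has {blue,green,white}; column 5 has {blue,green,yellow,black,white}; that leaves red.
At row 1, column 6: row 1 has {red,blue,green,white}; column 6 has {red,blue,green,yellow,white}; that leaves black.
At row 3, column 1: row 3 has {blue,green,yellow,black,white}; column 1 has {blue,green,black,white}; that leaves red.
At row 1, column 1: row 1 has {red,blue,green,black,white}; column 1 has {red,blue,green,black,white}; that leaves yellow.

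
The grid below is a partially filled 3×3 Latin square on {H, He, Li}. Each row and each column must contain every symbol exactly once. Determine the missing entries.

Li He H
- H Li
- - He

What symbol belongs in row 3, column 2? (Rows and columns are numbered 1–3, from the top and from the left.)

Li

(r2,c1) = He
(r3,c1) = H
(r3,c2) = Li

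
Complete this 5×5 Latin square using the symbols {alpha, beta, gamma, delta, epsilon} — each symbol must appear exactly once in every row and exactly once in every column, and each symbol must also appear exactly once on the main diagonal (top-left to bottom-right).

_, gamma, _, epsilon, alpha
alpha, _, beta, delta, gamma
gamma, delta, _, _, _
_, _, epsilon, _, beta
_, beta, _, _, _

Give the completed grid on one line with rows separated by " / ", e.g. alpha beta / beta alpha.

Cell (r1,c3): row 1 has {alpha,gamma,epsilon}; column 3 has {beta,epsilon} → delta.
Cell (r2,c2): row 2 has {alpha,beta,gamma,delta}; column 2 has {beta,gamma,delta}; the diagonal is empty so far → epsilon.
Cell (r3,c3): row 3 has {gamma,delta}; column 3 has {beta,delta,epsilon}; the diagonal has {epsilon} → alpha.
Cell (r3,c4): row 3 has {alpha,gamma,delta}; column 4 has {delta,epsilon} → beta.
Cell (r3,c5): row 3 has {alpha,beta,gamma,delta}; column 5 has {alpha,beta,gamma} → epsilon.
Cell (r4,c1): row 4 has {beta,epsilon}; column 1 has {alpha,gamma} → delta.
Cell (r4,c2): row 4 has {beta,delta,epsilon}; column 2 has {beta,gamma,delta,epsilon} → alpha.
Cell (r4,c4): row 4 has {alpha,beta,delta,epsilon}; column 4 has {beta,delta,epsilon}; the diagonal has {alpha,epsilon} → gamma.
Cell (r5,c1): row 5 has {beta}; column 1 has {alpha,gamma,delta} → epsilon.
Cell (r5,c3): row 5 has {beta,epsilon}; column 3 has {alpha,beta,delta,epsilon} → gamma.
Cell (r5,c4): row 5 has {beta,gamma,epsilon}; column 4 has {beta,gamma,delta,epsilon} → alpha.
Cell (r5,c5): row 5 has {alpha,beta,gamma,epsilon}; column 5 has {alpha,beta,gamma,epsilon}; the diagonal has {alpha,gamma,epsilon} → delta.
Cell (r1,c1): row 1 has {alpha,gamma,delta,epsilon}; column 1 has {alpha,gamma,delta,epsilon}; the diagonal has {alpha,gamma,delta,epsilon} → beta.

beta gamma delta epsilon alpha / alpha epsilon beta delta gamma / gamma delta alpha beta epsilon / delta alpha epsilon gamma beta / epsilon beta gamma alpha delta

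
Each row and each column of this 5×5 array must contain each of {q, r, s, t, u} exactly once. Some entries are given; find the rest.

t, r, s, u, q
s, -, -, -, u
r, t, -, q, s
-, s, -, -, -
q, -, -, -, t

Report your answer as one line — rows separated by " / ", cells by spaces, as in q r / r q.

t r s u q / s q t r u / r t u q s / u s q t r / q u r s t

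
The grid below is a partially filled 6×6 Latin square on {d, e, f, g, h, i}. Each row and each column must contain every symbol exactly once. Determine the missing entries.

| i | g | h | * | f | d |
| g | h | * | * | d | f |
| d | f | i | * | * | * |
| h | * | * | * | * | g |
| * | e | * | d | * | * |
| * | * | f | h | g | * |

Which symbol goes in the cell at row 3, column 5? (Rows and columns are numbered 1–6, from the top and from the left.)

At row 1, column 4: row 1 has {d,f,g,h,i}; column 4 has {d,h}; that leaves e.
At row 2, column 3: row 2 has {d,f,g,h}; column 3 has {f,h,i}; that leaves e.
At row 2, column 4: row 2 has {d,e,f,g,h}; column 4 has {d,e,h}; that leaves i.
At row 3, column 4: row 3 has {d,f,i}; column 4 has {d,e,h,i}; that leaves g.
At row 4, column 3: row 4 has {g,h}; column 3 has {e,f,h,i}; that leaves d.
At row 4, column 4: row 4 has {d,g,h}; column 4 has {d,e,g,h,i}; that leaves f.
At row 5, column 1: row 5 has {d,e}; column 1 has {d,g,h,i}; that leaves f.
At row 5, column 3: row 5 has {d,e,f}; column 3 has {d,e,f,h,i}; that leaves g.
At row 6, column 1: row 6 has {f,g,h}; column 1 has {d,f,g,h,i}; that leaves e.
At row 6, column 6: row 6 has {e,f,g,h}; column 6 has {d,f,g}; that leaves i.
At row 4, column 2: row 4 has {d,f,g,h}; column 2 has {e,f,g,h}; that leaves i.
At row 4, column 5: row 4 has {d,f,g,h,i}; column 5 has {d,f,g}; that leaves e.
At row 5, column 6: row 5 has {d,e,f,g}; column 6 has {d,f,g,i}; that leaves h.
At row 6, column 2: row 6 has {e,f,g,h,i}; column 2 has {e,f,g,h,i}; that leaves d.
At row 3, column 5: row 3 has {d,f,g,i}; column 5 has {d,e,f,g}; that leaves h.

h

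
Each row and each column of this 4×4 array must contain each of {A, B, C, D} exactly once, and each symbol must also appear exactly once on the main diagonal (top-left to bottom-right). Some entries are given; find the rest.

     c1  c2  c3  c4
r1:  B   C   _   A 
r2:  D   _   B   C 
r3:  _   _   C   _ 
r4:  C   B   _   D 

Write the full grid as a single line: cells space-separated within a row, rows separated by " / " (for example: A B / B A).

At row 1, column 3: row 1 has {A,B,C}; column 3 has {B,C}; that leaves D.
At row 2, column 2: row 2 has {B,C,D}; column 2 has {B,C}; the diagonal has {B,C,D}; that leaves A.
At row 3, column 1: row 3 has {C}; column 1 has {B,C,D}; that leaves A.
At row 3, column 2: row 3 has {A,C}; column 2 has {A,B,C}; that leaves D.
At row 3, column 4: row 3 has {A,C,D}; column 4 has {A,C,D}; that leaves B.
At row 4, column 3: row 4 has {B,C,D}; column 3 has {B,C,D}; that leaves A.

B C D A / D A B C / A D C B / C B A D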